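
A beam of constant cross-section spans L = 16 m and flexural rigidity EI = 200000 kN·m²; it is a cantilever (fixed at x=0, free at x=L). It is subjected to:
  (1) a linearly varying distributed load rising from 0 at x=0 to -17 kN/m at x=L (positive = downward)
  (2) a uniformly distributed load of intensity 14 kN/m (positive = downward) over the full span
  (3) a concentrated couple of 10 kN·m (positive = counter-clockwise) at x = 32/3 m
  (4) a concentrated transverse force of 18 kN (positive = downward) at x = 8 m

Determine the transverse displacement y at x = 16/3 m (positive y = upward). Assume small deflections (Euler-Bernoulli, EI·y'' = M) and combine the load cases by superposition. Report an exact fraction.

y(16/3) = -257084/11390625 m

Load 1 — triangular load w₀=-17 kN/m (0→w₀ over full span):
  y_1 = (w₀Lx³/12-w₀L²x²/6-w₀x⁵/(120L))/EI = ((-17)·16·(16/3)³/12-(-17)·16²·(16/3)²/6-(-17)·(16/3)⁵/(120·16))/200000 = 981376/11390625 m
Load 2 — uniform load w=14 kN/m over full span:
  y_2 = -wx²(x²-4Lx+6L²)/(24EI) = -14·(16/3)²·((16/3)²-4·16·(16/3)+6·16²)/(24·200000) = -77056/759375 m
Load 3 — applied couple M₀=10 kN·m at a=32/3 m (b=L-a=16/3):
  y_3 = M₀x²/(2EI)  [x≤a] = 10·(16/3)²/(2·200000) = 4/5625 m
Load 4 — point force P=18 kN at a=8 m (b=L-a=8):
  y_4 = -Px²(3a-x)/(6EI)  [x≤a] = -18·(16/3)²·(3·8-(16/3))/(6·200000) = -224/28125 m
Superposition: y = Σ y_i = -257084/11390625 m ≈ -0.022570 m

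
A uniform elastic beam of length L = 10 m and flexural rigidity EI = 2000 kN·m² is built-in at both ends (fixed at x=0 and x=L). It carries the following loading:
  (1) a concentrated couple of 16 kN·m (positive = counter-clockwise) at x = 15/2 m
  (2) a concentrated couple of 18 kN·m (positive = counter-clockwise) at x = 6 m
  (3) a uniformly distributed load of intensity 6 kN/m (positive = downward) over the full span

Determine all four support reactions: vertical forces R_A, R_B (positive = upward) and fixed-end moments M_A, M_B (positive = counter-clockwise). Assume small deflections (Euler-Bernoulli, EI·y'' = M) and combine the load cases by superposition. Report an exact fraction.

Load 1 — applied couple M₀=16 kN·m at a=15/2 m (b=L-a=5/2):
  R_A = 6M₀ab/L³ = 6·16·(15/2)·(5/2)/10³ = 9/5 kN
  M_A = M₀b(2a-b)/L² = 16·(5/2)·(2·(15/2)-(5/2))/10² = 5 kN·m
  R_B = -6M₀ab/L³ = -6·16·(15/2)·(5/2)/10³ = -9/5 kN
  M_B = M₀a(2b-a)/L² = 16·(15/2)·(2·(5/2)-(15/2))/10² = -3 kN·m
Load 2 — applied couple M₀=18 kN·m at a=6 m (b=L-a=4):
  R_A = 6M₀ab/L³ = 6·18·6·4/10³ = 324/125 kN
  M_A = M₀b(2a-b)/L² = 18·4·(2·6-4)/10² = 144/25 kN·m
  R_B = -6M₀ab/L³ = -6·18·6·4/10³ = -324/125 kN
  M_B = M₀a(2b-a)/L² = 18·6·(2·4-6)/10² = 54/25 kN·m
Load 3 — uniform load w=6 kN/m over full span:
  R_A = wL/2 = 6·10/2 = 30 kN
  M_A = wL²/12 = 6·10²/12 = 50 kN·m
  R_B = wL/2 = 6·10/2 = 30 kN
  M_B = -wL²/12 = -6·10²/12 = -50 kN·m
Superposition: R_A = 4299/125 kN, M_A = 1519/25 kN·m, R_B = 3201/125 kN, M_B = -1271/25 kN·m

R_A = 4299/125 kN, M_A = 1519/25 kN·m, R_B = 3201/125 kN, M_B = -1271/25 kN·m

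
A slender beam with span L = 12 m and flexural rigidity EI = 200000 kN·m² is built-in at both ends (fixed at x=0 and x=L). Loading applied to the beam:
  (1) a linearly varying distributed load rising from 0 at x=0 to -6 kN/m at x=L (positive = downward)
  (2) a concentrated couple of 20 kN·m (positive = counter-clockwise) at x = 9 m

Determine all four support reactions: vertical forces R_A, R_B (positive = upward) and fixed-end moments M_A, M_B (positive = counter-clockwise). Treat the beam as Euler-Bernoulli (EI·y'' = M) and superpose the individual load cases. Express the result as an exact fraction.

R_A = -357/40 kN, M_A = -451/20 kN·m, R_B = -1083/40 kN, M_B = 789/20 kN·m

Load 1 — triangular load w₀=-6 kN/m (0→w₀ over full span):
  R_A = 3w₀L/20 = 3·(-6)·12/20 = -54/5 kN
  M_A = w₀L²/30 = (-6)·12²/30 = -144/5 kN·m
  R_B = 7w₀L/20 = 7·(-6)·12/20 = -126/5 kN
  M_B = -w₀L²/20 = -(-6)·12²/20 = 216/5 kN·m
Load 2 — applied couple M₀=20 kN·m at a=9 m (b=L-a=3):
  R_A = 6M₀ab/L³ = 6·20·9·3/12³ = 15/8 kN
  M_A = M₀b(2a-b)/L² = 20·3·(2·9-3)/12² = 25/4 kN·m
  R_B = -6M₀ab/L³ = -6·20·9·3/12³ = -15/8 kN
  M_B = M₀a(2b-a)/L² = 20·9·(2·3-9)/12² = -15/4 kN·m
Superposition: R_A = -357/40 kN, M_A = -451/20 kN·m, R_B = -1083/40 kN, M_B = 789/20 kN·m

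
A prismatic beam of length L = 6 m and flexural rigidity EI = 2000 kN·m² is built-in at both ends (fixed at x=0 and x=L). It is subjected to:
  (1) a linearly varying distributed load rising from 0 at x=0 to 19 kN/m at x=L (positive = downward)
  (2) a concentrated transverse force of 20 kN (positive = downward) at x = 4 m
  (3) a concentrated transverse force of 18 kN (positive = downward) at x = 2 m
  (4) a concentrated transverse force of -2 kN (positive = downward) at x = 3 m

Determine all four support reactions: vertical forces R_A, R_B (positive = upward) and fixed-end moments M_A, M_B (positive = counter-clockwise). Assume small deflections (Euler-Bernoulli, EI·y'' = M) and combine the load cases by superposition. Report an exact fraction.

R_A = 9347/270 kN, M_A = 4157/90 kN·m, R_B = 15763/270 kN, M_B = -5263/90 kN·m

Load 1 — triangular load w₀=19 kN/m (0→w₀ over full span):
  R_A = 3w₀L/20 = 3·19·6/20 = 171/10 kN
  M_A = w₀L²/30 = 19·6²/30 = 114/5 kN·m
  R_B = 7w₀L/20 = 7·19·6/20 = 399/10 kN
  M_B = -w₀L²/20 = -19·6²/20 = -171/5 kN·m
Load 2 — point force P=20 kN at a=4 m (b=L-a=2):
  R_A = Pb²(3a+b)/L³ = 20·2²·(3·4+2)/6³ = 140/27 kN
  M_A = Pab²/L² = 20·4·2²/6² = 80/9 kN·m
  R_B = Pa²(a+3b)/L³ = 20·4²·(4+3·2)/6³ = 400/27 kN
  M_B = -Pa²b/L² = -20·4²·2/6² = -160/9 kN·m
Load 3 — point force P=18 kN at a=2 m (b=L-a=4):
  R_A = Pb²(3a+b)/L³ = 18·4²·(3·2+4)/6³ = 40/3 kN
  M_A = Pab²/L² = 18·2·4²/6² = 16 kN·m
  R_B = Pa²(a+3b)/L³ = 18·2²·(2+3·4)/6³ = 14/3 kN
  M_B = -Pa²b/L² = -18·2²·4/6² = -8 kN·m
Load 4 — point force P=-2 kN at a=3 m (b=L-a=3):
  R_A = Pb²(3a+b)/L³ = (-2)·3²·(3·3+3)/6³ = -1 kN
  M_A = Pab²/L² = (-2)·3·3²/6² = -3/2 kN·m
  R_B = Pa²(a+3b)/L³ = (-2)·3²·(3+3·3)/6³ = -1 kN
  M_B = -Pa²b/L² = -(-2)·3²·3/6² = 3/2 kN·m
Superposition: R_A = 9347/270 kN, M_A = 4157/90 kN·m, R_B = 15763/270 kN, M_B = -5263/90 kN·m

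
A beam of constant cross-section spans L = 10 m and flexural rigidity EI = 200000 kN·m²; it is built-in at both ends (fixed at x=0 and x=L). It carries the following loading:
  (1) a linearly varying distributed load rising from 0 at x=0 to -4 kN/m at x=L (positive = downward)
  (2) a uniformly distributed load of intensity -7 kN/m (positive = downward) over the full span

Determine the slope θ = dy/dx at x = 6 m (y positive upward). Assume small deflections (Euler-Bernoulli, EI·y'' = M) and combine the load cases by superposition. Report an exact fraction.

Load 1 — triangular load w₀=-4 kN/m (0→w₀ over full span):
  θ_1 = -w₀(2x(L-x)(L-2x)(x+2L)+x²(L-x)²)/(120LEI) = -(-4)·(2·6·(10-6)·(10-2·6)·(6+2·10)+6²·(10-6)²)/(120·10·200000) = -1/31250 rad
Load 2 — uniform load w=-7 kN/m over full span:
  θ_2 = -wx(L-x)(L-2x)/(12EI) = -(-7)·6·(10-6)·(10-2·6)/(12·200000) = -7/50000 rad
Superposition: θ = Σ θ_i = -43/250000 rad ≈ -0.000172 rad

θ(6) = -43/250000 rad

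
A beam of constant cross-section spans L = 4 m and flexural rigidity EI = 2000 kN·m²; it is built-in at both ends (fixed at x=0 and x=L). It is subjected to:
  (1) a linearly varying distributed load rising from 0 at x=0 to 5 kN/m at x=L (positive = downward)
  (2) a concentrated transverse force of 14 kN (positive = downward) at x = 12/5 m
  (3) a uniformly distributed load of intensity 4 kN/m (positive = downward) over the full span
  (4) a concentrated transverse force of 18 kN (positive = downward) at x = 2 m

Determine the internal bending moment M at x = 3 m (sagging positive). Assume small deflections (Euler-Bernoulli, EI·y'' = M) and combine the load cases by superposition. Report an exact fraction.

M(3) = 2383/1000 kN·m

Load 1 — triangular load w₀=5 kN/m (0→w₀ over full span):
  M_1 = 3w₀Lx/20 - w₀L²/30 - w₀x³/(6L) = 3·5·4·3/20 - 5·4²/30 - 5·3³/(6·4) = 17/24 kN·m
Load 2 — point force P=14 kN at a=12/5 m (b=L-a=8/5):
  M_2 = Pa²(a+3b)(L-x)/L³ - Pa²b/L²  [x>a] = 14·(12/5)²·((12/5)+3·(8/5))·(4-3)/4³ - 14·(12/5)²·(8/5)/4² = 126/125 kN·m
Load 3 — uniform load w=4 kN/m over full span:
  M_3 = wLx/2 - wL²/12 - wx²/2 = 4·4·3/2 - 4·4²/12 - 4·3²/2 = 2/3 kN·m
Load 4 — point force P=18 kN at a=2 m (b=L-a=2):
  M_4 = Pa²(a+3b)(L-x)/L³ - Pa²b/L²  [x>a] = 18·2²·(2+3·2)·(4-3)/4³ - 18·2²·2/4² = 0 kN·m
Superposition: M = Σ M_i = 2383/1000 kN·m ≈ 2.383000 kN·m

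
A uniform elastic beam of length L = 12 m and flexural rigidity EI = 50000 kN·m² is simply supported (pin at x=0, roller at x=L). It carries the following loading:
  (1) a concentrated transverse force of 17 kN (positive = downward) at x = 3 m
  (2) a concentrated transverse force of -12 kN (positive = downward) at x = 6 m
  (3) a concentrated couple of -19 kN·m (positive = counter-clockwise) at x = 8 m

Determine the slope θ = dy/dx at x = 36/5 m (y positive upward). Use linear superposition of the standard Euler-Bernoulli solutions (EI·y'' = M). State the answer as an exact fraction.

θ(36/5) = -4753/30000000 rad

Load 1 — point force P=17 kN at a=3 m (b=L-a=9):
  θ_1 = -Pa(2L²-6Lx+3x²+a²)/(6LEI)  [x>a] = -17·3·(2·12²-6·12·(36/5)+3·(36/5)²+3²)/(6·12·50000) = 9333/10000000 rad
Load 2 — point force P=-12 kN at a=6 m (b=L-a=6):
  θ_2 = -Pa(2L²-6Lx+3x²+a²)/(6LEI)  [x>a] = -(-12)·6·(2·12²-6·12·(36/5)+3·(36/5)²+6²)/(6·12·50000) = -243/312500 rad
Load 3 — applied couple M₀=-19 kN·m at a=8 m (b=L-a=4):
  θ_3 = (M₀x²/(2L)+C₁)/EI  [x≤a] with C₁=M₀(3b²-L²)/(6L)=76/3 = ((-19)·(36/5)²/(2·12)+(76/3))/50000 = -589/1875000 rad
Superposition: θ = Σ θ_i = -4753/30000000 rad ≈ -0.000158 rad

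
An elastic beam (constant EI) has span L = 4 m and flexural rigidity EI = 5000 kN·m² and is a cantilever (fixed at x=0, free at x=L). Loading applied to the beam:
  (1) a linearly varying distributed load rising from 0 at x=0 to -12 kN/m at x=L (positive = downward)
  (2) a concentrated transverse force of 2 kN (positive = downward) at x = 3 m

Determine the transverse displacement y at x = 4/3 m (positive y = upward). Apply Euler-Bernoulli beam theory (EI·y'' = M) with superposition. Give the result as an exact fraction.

y(4/3) = 6526/759375 m

Load 1 — triangular load w₀=-12 kN/m (0→w₀ over full span):
  y_1 = (w₀Lx³/12-w₀L²x²/6-w₀x⁵/(120L))/EI = ((-12)·4·(4/3)³/12-(-12)·4²·(4/3)²/6-(-12)·(4/3)⁵/(120·4))/5000 = 7216/759375 m
Load 2 — point force P=2 kN at a=3 m (b=L-a=1):
  y_2 = -Px²(3a-x)/(6EI)  [x≤a] = -2·(4/3)²·(3·3-(4/3))/(6·5000) = -46/50625 m
Superposition: y = Σ y_i = 6526/759375 m ≈ 0.008594 m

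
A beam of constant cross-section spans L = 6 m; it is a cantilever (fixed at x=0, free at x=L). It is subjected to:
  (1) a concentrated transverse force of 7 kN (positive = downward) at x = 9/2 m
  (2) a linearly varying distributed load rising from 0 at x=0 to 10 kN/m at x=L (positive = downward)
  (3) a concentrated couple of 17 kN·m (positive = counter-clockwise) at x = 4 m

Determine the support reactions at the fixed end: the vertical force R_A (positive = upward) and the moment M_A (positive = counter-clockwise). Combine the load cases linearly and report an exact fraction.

Load 1 — point force P=7 kN at a=9/2 m (b=L-a=3/2):
  R_A = P = 7 kN
  M_A = Pa = 7·(9/2) = 63/2 kN·m
Load 2 — triangular load w₀=10 kN/m (0→w₀ over full span):
  R_A = w₀L/2 = 10·6/2 = 30 kN
  M_A = w₀L²/3 = 10·6²/3 = 120 kN·m
Load 3 — applied couple M₀=17 kN·m at a=4 m (b=L-a=2):
  R_A = 0 kN
  M_A = -M₀ = -17 kN·m
Superposition: R_A = 37 kN, M_A = 269/2 kN·m

R_A = 37 kN, M_A = 269/2 kN·m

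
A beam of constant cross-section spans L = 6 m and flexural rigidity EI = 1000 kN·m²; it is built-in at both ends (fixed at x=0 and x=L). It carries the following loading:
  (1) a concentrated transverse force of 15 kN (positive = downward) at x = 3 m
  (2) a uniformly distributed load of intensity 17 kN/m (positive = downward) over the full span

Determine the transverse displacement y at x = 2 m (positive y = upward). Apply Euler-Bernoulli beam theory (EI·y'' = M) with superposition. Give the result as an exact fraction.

y(2) = -347/6000 m

Load 1 — point force P=15 kN at a=3 m (b=L-a=3):
  y_1 = -Pb²x²(3aL-(3a+b)x)/(6L³EI)  [x≤a] = -15·3²·2²·(3·3·6-(3·3+3)·2)/(6·6³·1000) = -1/80 m
Load 2 — uniform load w=17 kN/m over full span:
  y_2 = -wx²(L-x)²/(24EI) = -17·2²·(6-2)²/(24·1000) = -17/375 m
Superposition: y = Σ y_i = -347/6000 m ≈ -0.057833 m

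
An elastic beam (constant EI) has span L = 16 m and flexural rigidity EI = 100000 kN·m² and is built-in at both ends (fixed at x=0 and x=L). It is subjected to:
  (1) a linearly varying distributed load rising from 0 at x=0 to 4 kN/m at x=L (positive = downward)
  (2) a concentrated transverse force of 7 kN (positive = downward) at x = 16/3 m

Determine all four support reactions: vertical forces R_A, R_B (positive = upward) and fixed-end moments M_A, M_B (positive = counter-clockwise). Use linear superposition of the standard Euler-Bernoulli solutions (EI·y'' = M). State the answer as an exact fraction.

R_A = 1996/135 kN, M_A = 6848/135 kN·m, R_B = 3269/135 kN, M_B = -8032/135 kN·m

Load 1 — triangular load w₀=4 kN/m (0→w₀ over full span):
  R_A = 3w₀L/20 = 3·4·16/20 = 48/5 kN
  M_A = w₀L²/30 = 4·16²/30 = 512/15 kN·m
  R_B = 7w₀L/20 = 7·4·16/20 = 112/5 kN
  M_B = -w₀L²/20 = -4·16²/20 = -256/5 kN·m
Load 2 — point force P=7 kN at a=16/3 m (b=L-a=32/3):
  R_A = Pb²(3a+b)/L³ = 7·(32/3)²·(3·(16/3)+(32/3))/16³ = 140/27 kN
  M_A = Pab²/L² = 7·(16/3)·(32/3)²/16² = 448/27 kN·m
  R_B = Pa²(a+3b)/L³ = 7·(16/3)²·((16/3)+3·(32/3))/16³ = 49/27 kN
  M_B = -Pa²b/L² = -7·(16/3)²·(32/3)/16² = -224/27 kN·m
Superposition: R_A = 1996/135 kN, M_A = 6848/135 kN·m, R_B = 3269/135 kN, M_B = -8032/135 kN·m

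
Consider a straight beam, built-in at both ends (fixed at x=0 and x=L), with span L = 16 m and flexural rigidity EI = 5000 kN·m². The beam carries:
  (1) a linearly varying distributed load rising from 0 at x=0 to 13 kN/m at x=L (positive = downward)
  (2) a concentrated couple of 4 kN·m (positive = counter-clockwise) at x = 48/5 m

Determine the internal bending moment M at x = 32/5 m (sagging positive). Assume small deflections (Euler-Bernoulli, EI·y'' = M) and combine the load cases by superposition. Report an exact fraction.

Load 1 — triangular load w₀=13 kN/m (0→w₀ over full span):
  M_1 = 3w₀Lx/20 - w₀L²/30 - w₀x³/(6L) = 3·13·16·(32/5)/20 - 13·16²/30 - 13·(32/5)³/(6·16) = 6656/125 kN·m
Load 2 — applied couple M₀=4 kN·m at a=48/5 m (b=L-a=32/5):
  M_2 = R_Ax - M_A  [x≤a] with R_A=9/25, M_A=32/25 = (9/25)·(32/5) - (32/25) = 128/125 kN·m
Superposition: M = Σ M_i = 6784/125 kN·m ≈ 54.272000 kN·m

M(32/5) = 6784/125 kN·m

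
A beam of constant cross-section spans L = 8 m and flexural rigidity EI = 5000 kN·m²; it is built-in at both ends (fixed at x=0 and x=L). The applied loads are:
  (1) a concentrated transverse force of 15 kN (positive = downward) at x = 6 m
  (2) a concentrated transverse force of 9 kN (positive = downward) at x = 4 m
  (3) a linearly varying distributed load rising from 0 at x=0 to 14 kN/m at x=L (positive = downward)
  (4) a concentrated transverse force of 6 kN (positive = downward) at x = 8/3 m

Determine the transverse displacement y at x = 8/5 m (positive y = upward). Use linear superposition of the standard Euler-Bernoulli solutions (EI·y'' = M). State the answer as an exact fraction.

Load 1 — point force P=15 kN at a=6 m (b=L-a=2):
  y_1 = -Pb²x²(3aL-(3a+b)x)/(6L³EI)  [x≤a] = -15·2²·(8/5)²·(3·6·8-(3·6+2)·(8/5))/(6·8³·5000) = -7/6250 m
Load 2 — point force P=9 kN at a=4 m (b=L-a=4):
  y_2 = -Pb²x²(3aL-(3a+b)x)/(6L³EI)  [x≤a] = -9·4²·(8/5)²·(3·4·8-(3·4+4)·(8/5))/(6·8³·5000) = -132/78125 m
Load 3 — triangular load w₀=14 kN/m (0→w₀ over full span):
  y_3 = -w₀x²(L-x)²(x+2L)/(120LEI) = -14·(8/5)²·(8-(8/5))²·((8/5)+2·8)/(120·8·5000) = -157696/29296875 m
Load 4 — point force P=6 kN at a=8/3 m (b=L-a=16/3):
  y_4 = -Pb²x²(3aL-(3a+b)x)/(6L³EI)  [x≤a] = -6·(16/3)²·(8/5)²·(3·(8/3)·8-(3·(8/3)+(16/3))·(8/5))/(6·8³·5000) = -512/421875 m
Superposition: y = Σ y_i = -4960153/527343750 m ≈ -0.009406 m

y(8/5) = -4960153/527343750 m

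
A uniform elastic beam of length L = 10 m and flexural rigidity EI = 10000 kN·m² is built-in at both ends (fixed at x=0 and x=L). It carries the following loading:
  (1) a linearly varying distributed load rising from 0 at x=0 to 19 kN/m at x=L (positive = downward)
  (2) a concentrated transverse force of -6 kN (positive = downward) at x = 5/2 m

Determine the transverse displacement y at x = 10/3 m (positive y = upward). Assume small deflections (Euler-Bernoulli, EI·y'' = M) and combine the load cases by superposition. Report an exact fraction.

Load 1 — triangular load w₀=19 kN/m (0→w₀ over full span):
  y_1 = -w₀x²(L-x)²(x+2L)/(120LEI) = -19·(10/3)²·(10-(10/3))²·((10/3)+2·10)/(120·10·10000) = -133/7290 m
Load 2 — point force P=-6 kN at a=5/2 m (b=L-a=15/2):
  y_2 = -Pa²(L-x)²(3bL-(3b+a)(L-x))/(6L³EI)  [x>a] = -(-6)·(5/2)²·(10-(10/3))²·(3·(15/2)·10-(3·(15/2)+(5/2))·(10-(10/3)))/(6·10³·10000) = 7/4320 m
Superposition: y = Σ y_i = -1939/116640 m ≈ -0.016624 m

y(10/3) = -1939/116640 m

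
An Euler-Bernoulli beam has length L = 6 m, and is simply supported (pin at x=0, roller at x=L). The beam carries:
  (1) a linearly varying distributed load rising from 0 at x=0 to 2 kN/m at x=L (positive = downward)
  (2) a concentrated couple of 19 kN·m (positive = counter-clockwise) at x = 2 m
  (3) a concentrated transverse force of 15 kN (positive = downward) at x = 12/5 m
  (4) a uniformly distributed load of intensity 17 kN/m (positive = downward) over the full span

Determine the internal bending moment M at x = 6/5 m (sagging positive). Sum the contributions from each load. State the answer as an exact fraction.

M(6/5) = 8233/125 kN·m

Load 1 — triangular load w₀=2 kN/m (0→w₀ over full span):
  M_1 = w₀Lx/6 - w₀x³/(6L) = 2·6·(6/5)/6 - 2·(6/5)³/(6·6) = 288/125 kN·m
Load 2 — applied couple M₀=19 kN·m at a=2 m (b=L-a=4):
  M_2 = M₀x/L  [x≤a] = 19·(6/5)/6 = 19/5 kN·m
Load 3 — point force P=15 kN at a=12/5 m (b=L-a=18/5):
  M_3 = Pbx/L  [x≤a] = 15·(18/5)·(6/5)/6 = 54/5 kN·m
Load 4 — uniform load w=17 kN/m over full span:
  M_4 = wx(L-x)/2 = 17·(6/5)·(6-(6/5))/2 = 1224/25 kN·m
Superposition: M = Σ M_i = 8233/125 kN·m ≈ 65.864000 kN·m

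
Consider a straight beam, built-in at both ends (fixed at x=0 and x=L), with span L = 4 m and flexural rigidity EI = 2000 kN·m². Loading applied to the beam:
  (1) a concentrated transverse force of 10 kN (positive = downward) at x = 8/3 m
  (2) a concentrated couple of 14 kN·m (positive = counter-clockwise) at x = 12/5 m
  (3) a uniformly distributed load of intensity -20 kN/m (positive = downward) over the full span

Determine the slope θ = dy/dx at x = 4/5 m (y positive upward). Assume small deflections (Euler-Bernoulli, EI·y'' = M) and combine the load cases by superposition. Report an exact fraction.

Load 1 — point force P=10 kN at a=8/3 m (b=L-a=4/3):
  θ_1 = -Pb²x(2aL-(3a+b)x)/(2L³EI)  [x≤a] = -10·(4/3)²·(4/5)·(2·(8/3)·4-(3·(8/3)+(4/3))·(4/5))/(2·4³·2000) = -13/16875 rad
Load 2 — applied couple M₀=14 kN·m at a=12/5 m (b=L-a=8/5):
  θ_2 = (R_Ax²/2 - M_Ax)/EI  [x≤a] with R_A=126/25, M_A=112/25 = ((126/25)·(4/5)²/2 - (112/25)·(4/5))/2000 = -77/78125 rad
Load 3 — uniform load w=-20 kN/m over full span:
  θ_3 = -wx(L-x)(L-2x)/(12EI) = -(-20)·(4/5)·(4-(4/5))·(4-2·(4/5))/(12·2000) = 16/3125 rad
Superposition: θ = Σ θ_i = 7096/2109375 rad ≈ 0.003364 rad

θ(4/5) = 7096/2109375 rad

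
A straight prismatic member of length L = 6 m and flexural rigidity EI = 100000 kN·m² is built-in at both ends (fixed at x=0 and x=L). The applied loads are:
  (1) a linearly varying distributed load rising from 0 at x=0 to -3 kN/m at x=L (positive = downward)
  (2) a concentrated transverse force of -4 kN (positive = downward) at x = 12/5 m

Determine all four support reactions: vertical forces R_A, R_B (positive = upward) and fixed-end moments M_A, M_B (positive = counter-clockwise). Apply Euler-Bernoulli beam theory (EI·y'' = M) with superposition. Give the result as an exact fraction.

R_A = -1323/250 kN, M_A = -882/125 kN·m, R_B = -1927/250 kN, M_B = 963/125 kN·m

Load 1 — triangular load w₀=-3 kN/m (0→w₀ over full span):
  R_A = 3w₀L/20 = 3·(-3)·6/20 = -27/10 kN
  M_A = w₀L²/30 = (-3)·6²/30 = -18/5 kN·m
  R_B = 7w₀L/20 = 7·(-3)·6/20 = -63/10 kN
  M_B = -w₀L²/20 = -(-3)·6²/20 = 27/5 kN·m
Load 2 — point force P=-4 kN at a=12/5 m (b=L-a=18/5):
  R_A = Pb²(3a+b)/L³ = (-4)·(18/5)²·(3·(12/5)+(18/5))/6³ = -324/125 kN
  M_A = Pab²/L² = (-4)·(12/5)·(18/5)²/6² = -432/125 kN·m
  R_B = Pa²(a+3b)/L³ = (-4)·(12/5)²·((12/5)+3·(18/5))/6³ = -176/125 kN
  M_B = -Pa²b/L² = -(-4)·(12/5)²·(18/5)/6² = 288/125 kN·m
Superposition: R_A = -1323/250 kN, M_A = -882/125 kN·m, R_B = -1927/250 kN, M_B = 963/125 kN·m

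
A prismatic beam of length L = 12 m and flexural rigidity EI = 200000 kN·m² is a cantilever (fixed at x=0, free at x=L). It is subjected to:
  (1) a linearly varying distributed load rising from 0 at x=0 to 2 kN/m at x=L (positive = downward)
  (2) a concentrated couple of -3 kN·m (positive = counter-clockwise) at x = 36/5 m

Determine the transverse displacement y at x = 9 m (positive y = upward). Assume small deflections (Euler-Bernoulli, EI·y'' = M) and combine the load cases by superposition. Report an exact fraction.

Load 1 — triangular load w₀=2 kN/m (0→w₀ over full span):
  y_1 = (w₀Lx³/12-w₀L²x²/6-w₀x⁵/(120L))/EI = (2·12·9³/12-2·12²·9²/6-2·9⁵/(120·12))/200000 = -200961/16000000 m
Load 2 — applied couple M₀=-3 kN·m at a=36/5 m (b=L-a=24/5):
  y_2 = M₀a(2x-a)/(2EI)  [x>a] = (-3)·(36/5)·(2·9-(36/5))/(2·200000) = -729/1250000 m
Superposition: y = Σ y_i = -1051461/80000000 m ≈ -0.013143 m

y(9) = -1051461/80000000 m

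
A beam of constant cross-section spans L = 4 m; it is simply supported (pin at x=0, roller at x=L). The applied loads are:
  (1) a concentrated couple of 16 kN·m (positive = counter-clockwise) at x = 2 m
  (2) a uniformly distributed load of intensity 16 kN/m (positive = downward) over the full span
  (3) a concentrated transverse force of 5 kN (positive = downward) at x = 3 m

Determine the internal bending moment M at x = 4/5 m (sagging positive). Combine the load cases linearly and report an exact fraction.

Load 1 — applied couple M₀=16 kN·m at a=2 m (b=L-a=2):
  M_1 = M₀x/L  [x≤a] = 16·(4/5)/4 = 16/5 kN·m
Load 2 — uniform load w=16 kN/m over full span:
  M_2 = wx(L-x)/2 = 16·(4/5)·(4-(4/5))/2 = 512/25 kN·m
Load 3 — point force P=5 kN at a=3 m (b=L-a=1):
  M_3 = Pbx/L  [x≤a] = 5·1·(4/5)/4 = 1 kN·m
Superposition: M = Σ M_i = 617/25 kN·m ≈ 24.680000 kN·m

M(4/5) = 617/25 kN·m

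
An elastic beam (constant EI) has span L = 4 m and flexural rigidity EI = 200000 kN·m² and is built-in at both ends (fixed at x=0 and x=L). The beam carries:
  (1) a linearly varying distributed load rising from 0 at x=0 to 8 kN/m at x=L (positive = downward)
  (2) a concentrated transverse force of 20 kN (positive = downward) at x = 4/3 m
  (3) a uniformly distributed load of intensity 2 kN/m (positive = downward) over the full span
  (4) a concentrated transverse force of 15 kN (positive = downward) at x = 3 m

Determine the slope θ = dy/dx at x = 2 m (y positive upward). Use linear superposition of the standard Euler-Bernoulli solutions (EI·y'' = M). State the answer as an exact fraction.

θ(2) = 599/432000000 rad

Load 1 — triangular load w₀=8 kN/m (0→w₀ over full span):
  θ_1 = -w₀(2x(L-x)(L-2x)(x+2L)+x²(L-x)²)/(120LEI) = -8·(2·2·(4-2)·(4-2·2)·(2+2·4)+2²·(4-2)²)/(120·4·200000) = -1/750000 rad
Load 2 — point force P=20 kN at a=4/3 m (b=L-a=8/3):
  θ_2 = Pa²(L-x)(2bL-(3b+a)(L-x))/(2L³EI)  [x>a] = 20·(4/3)²·(4-2)·(2·(8/3)·4-(3·(8/3)+(4/3))·(4-2))/(2·4³·200000) = 1/135000 rad
Load 3 — uniform load w=2 kN/m over full span:
  θ_3 = -wx(L-x)(L-2x)/(12EI) = -2·2·(4-2)·(4-2·2)/(12·200000) = 0 rad
Load 4 — point force P=15 kN at a=3 m (b=L-a=1):
  θ_4 = -Pb²x(2aL-(3a+b)x)/(2L³EI)  [x≤a] = -15·1²·2·(2·3·4-(3·3+1)·2)/(2·4³·200000) = -3/640000 rad
Superposition: θ = Σ θ_i = 599/432000000 rad ≈ 0.000001 rad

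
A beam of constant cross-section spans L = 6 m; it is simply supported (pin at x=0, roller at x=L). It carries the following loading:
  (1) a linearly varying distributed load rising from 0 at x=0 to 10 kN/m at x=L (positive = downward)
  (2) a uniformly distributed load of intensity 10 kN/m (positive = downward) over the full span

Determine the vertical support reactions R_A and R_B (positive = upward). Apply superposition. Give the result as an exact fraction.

Load 1 — triangular load w₀=10 kN/m (0→w₀ over full span):
  R_A = w₀L/6 = 10·6/6 = 10 kN
  R_B = w₀L/3 = 10·6/3 = 20 kN
Load 2 — uniform load w=10 kN/m over full span:
  R_A = wL/2 = 10·6/2 = 30 kN
  R_B = wL/2 = 10·6/2 = 30 kN
Superposition: R_A = 40 kN, R_B = 50 kN

R_A = 40 kN, R_B = 50 kN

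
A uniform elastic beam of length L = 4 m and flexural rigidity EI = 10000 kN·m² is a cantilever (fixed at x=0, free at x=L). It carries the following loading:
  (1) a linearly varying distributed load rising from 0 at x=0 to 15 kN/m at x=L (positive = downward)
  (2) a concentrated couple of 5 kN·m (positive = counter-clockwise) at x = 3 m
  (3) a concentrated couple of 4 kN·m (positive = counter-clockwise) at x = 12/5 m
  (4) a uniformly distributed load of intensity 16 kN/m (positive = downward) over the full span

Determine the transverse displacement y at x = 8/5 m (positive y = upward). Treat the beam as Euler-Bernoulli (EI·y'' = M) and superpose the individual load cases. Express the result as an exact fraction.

y(8/5) = -38134/1953125 m

Load 1 — triangular load w₀=15 kN/m (0→w₀ over full span):
  y_1 = (w₀Lx³/12-w₀L²x²/6-w₀x⁵/(120L))/EI = (15·4·(8/5)³/12-15·4²·(8/5)²/6-15·(8/5)⁵/(120·4))/10000 = -16064/1953125 m
Load 2 — applied couple M₀=5 kN·m at a=3 m (b=L-a=1):
  y_2 = M₀x²/(2EI)  [x≤a] = 5·(8/5)²/(2·10000) = 2/3125 m
Load 3 — applied couple M₀=4 kN·m at a=12/5 m (b=L-a=8/5):
  y_3 = M₀x²/(2EI)  [x≤a] = 4·(8/5)²/(2·10000) = 8/15625 m
Load 4 — uniform load w=16 kN/m over full span:
  y_4 = -wx²(x²-4Lx+6L²)/(24EI) = -16·(8/5)²·((8/5)²-4·4·(8/5)+6·4²)/(24·10000) = -4864/390625 m
Superposition: y = Σ y_i = -38134/1953125 m ≈ -0.019525 m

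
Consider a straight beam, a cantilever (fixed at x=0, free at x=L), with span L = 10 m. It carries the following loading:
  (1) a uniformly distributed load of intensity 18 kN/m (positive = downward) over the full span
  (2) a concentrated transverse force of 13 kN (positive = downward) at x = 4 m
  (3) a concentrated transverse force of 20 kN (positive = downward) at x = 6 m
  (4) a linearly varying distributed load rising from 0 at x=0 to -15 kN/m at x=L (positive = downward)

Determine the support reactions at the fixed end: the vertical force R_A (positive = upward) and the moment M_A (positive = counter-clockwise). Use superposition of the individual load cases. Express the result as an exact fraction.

R_A = 138 kN, M_A = 572 kN·m

Load 1 — uniform load w=18 kN/m over full span:
  R_A = wL = 18·10 = 180 kN
  M_A = wL²/2 = 18·10²/2 = 900 kN·m
Load 2 — point force P=13 kN at a=4 m (b=L-a=6):
  R_A = P = 13 kN
  M_A = Pa = 13·4 = 52 kN·m
Load 3 — point force P=20 kN at a=6 m (b=L-a=4):
  R_A = P = 20 kN
  M_A = Pa = 20·6 = 120 kN·m
Load 4 — triangular load w₀=-15 kN/m (0→w₀ over full span):
  R_A = w₀L/2 = (-15)·10/2 = -75 kN
  M_A = w₀L²/3 = (-15)·10²/3 = -500 kN·m
Superposition: R_A = 138 kN, M_A = 572 kN·m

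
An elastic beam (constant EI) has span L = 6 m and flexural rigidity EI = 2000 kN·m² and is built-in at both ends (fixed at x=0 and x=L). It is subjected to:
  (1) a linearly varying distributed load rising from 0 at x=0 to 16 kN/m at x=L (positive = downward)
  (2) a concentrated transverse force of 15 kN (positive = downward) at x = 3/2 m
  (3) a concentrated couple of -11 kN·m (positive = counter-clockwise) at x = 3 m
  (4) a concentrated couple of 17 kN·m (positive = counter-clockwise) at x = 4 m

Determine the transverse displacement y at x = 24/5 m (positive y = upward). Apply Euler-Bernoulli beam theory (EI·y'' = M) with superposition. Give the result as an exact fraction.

Load 1 — triangular load w₀=16 kN/m (0→w₀ over full span):
  y_1 = -w₀x²(L-x)²(x+2L)/(120LEI) = -16·(24/5)²·(6-(24/5))²·((24/5)+2·6)/(120·6·2000) = -12096/1953125 m
Load 2 — point force P=15 kN at a=3/2 m (b=L-a=9/2):
  y_2 = -Pa²(L-x)²(3bL-(3b+a)(L-x))/(6L³EI)  [x>a] = -15·(3/2)²·(6-(24/5))²·(3·(9/2)·6-(3·(9/2)+(3/2))·(6-(24/5)))/(6·6³·2000) = -189/160000 m
Load 3 — applied couple M₀=-11 kN·m at a=3 m (b=L-a=3):
  y_3 = (R_Ax³/6 - M_Ax²/2 - M₀(x-a)²/2)/EI  [x>a] with R_A=-11/4, M_A=-11/4 = ((-11/4)·(24/5)³/6 - (-11/4)·(24/5)²/2 - (-11)·((24/5)-3)²/2)/2000 = -297/500000 m
Load 4 — applied couple M₀=17 kN·m at a=4 m (b=L-a=2):
  y_4 = (R_Ax³/6 - M_Ax²/2 - M₀(x-a)²/2)/EI  [x>a] with R_A=34/9, M_A=17/3 = ((34/9)·(24/5)³/6 - (17/3)·(24/5)²/2 - 17·((24/5)-4)²/2)/2000 = -17/31250 m
Superposition: y = Σ y_i = -4256201/500000000 m ≈ -0.008512 m

y(24/5) = -4256201/500000000 m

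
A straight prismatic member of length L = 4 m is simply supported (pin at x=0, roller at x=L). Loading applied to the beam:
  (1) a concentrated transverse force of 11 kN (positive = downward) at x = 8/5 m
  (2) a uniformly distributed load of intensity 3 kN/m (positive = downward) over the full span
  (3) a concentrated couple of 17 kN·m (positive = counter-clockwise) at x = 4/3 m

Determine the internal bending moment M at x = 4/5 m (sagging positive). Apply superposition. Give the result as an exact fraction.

Load 1 — point force P=11 kN at a=8/5 m (b=L-a=12/5):
  M_1 = Pbx/L  [x≤a] = 11·(12/5)·(4/5)/4 = 132/25 kN·m
Load 2 — uniform load w=3 kN/m over full span:
  M_2 = wx(L-x)/2 = 3·(4/5)·(4-(4/5))/2 = 96/25 kN·m
Load 3 — applied couple M₀=17 kN·m at a=4/3 m (b=L-a=8/3):
  M_3 = M₀x/L  [x≤a] = 17·(4/5)/4 = 17/5 kN·m
Superposition: M = Σ M_i = 313/25 kN·m ≈ 12.520000 kN·m

M(4/5) = 313/25 kN·m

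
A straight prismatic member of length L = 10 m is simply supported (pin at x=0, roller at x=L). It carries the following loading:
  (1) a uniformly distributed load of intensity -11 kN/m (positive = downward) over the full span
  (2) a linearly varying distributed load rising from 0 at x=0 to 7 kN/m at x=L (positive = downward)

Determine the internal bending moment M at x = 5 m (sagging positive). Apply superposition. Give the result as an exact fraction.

M(5) = -375/4 kN·m

Load 1 — uniform load w=-11 kN/m over full span:
  M_1 = wx(L-x)/2 = (-11)·5·(10-5)/2 = -275/2 kN·m
Load 2 — triangular load w₀=7 kN/m (0→w₀ over full span):
  M_2 = w₀Lx/6 - w₀x³/(6L) = 7·10·5/6 - 7·5³/(6·10) = 175/4 kN·m
Superposition: M = Σ M_i = -375/4 kN·m ≈ -93.750000 kN·m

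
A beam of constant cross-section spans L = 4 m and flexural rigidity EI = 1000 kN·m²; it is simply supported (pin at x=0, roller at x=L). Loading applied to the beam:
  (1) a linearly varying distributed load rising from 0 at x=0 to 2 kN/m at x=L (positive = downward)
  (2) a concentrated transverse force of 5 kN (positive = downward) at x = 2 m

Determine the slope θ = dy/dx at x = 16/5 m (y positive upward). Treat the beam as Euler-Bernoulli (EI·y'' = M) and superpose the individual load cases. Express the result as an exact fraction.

Load 1 — triangular load w₀=2 kN/m (0→w₀ over full span):
  θ_1 = -w₀(7L⁴-30L²x²+15x⁴)/(360LEI) = -2·(7·4⁴-30·4²·(16/5)²+15·(16/5)⁴)/(360·4·1000) = 1514/703125 rad
Load 2 — point force P=5 kN at a=2 m (b=L-a=2):
  θ_2 = -Pa(2L²-6Lx+3x²+a²)/(6LEI)  [x>a] = -5·2·(2·4²-6·4·(16/5)+3·(16/5)²+2²)/(6·4·1000) = 21/5000 rad
Superposition: θ = Σ θ_i = 35737/5625000 rad ≈ 0.006353 rad

θ(16/5) = 35737/5625000 rad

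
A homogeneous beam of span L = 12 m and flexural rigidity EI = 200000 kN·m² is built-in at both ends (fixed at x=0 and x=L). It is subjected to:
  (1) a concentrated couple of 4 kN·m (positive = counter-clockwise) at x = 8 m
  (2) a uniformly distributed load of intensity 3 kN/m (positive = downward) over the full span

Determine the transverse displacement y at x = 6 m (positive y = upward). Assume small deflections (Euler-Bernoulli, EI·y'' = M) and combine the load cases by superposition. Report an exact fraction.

Load 1 — applied couple M₀=4 kN·m at a=8 m (b=L-a=4):
  y_1 = (R_Ax³/6 - M_Ax²/2)/EI  [x≤a] with R_A=4/9, M_A=4/3 = ((4/9)·6³/6 - (4/3)·6²/2)/200000 = -1/25000 m
Load 2 — uniform load w=3 kN/m over full span:
  y_2 = -wx²(L-x)²/(24EI) = -3·6²·(12-6)²/(24·200000) = -81/100000 m
Superposition: y = Σ y_i = -17/20000 m ≈ -0.000850 m

y(6) = -17/20000 m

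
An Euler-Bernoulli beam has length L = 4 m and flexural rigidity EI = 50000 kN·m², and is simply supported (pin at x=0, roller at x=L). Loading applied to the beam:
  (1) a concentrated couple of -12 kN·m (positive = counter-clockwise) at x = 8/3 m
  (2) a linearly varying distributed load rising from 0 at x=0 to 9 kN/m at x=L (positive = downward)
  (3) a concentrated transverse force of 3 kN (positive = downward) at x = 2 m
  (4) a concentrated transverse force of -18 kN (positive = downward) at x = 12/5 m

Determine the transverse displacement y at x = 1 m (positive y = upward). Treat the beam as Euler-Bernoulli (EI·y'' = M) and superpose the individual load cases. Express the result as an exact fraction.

y(1) = 81511/600000000 m

Load 1 — applied couple M₀=-12 kN·m at a=8/3 m (b=L-a=4/3):
  y_1 = (M₀x³/(6L)+C₁x)/EI  [x≤a] with C₁=M₀(3b²-L²)/(6L)=16/3 = ((-12)·1³/(6·4)+(16/3)·1)/50000 = 29/300000 m
Load 2 — triangular load w₀=9 kN/m (0→w₀ over full span):
  y_2 = -w₀x(7L⁴-10L²x²+3x⁴)/(360LEI) = -9·1·(7·4⁴-10·4²·1²+3·1⁴)/(360·4·50000) = -327/1600000 m
Load 3 — point force P=3 kN at a=2 m (b=L-a=2):
  y_3 = -Pbx(L²-b²-x²)/(6LEI)  [x≤a] = -3·2·1·(4²-2²-1²)/(6·4·50000) = -11/200000 m
Load 4 — point force P=-18 kN at a=12/5 m (b=L-a=8/5):
  y_4 = -Pbx(L²-b²-x²)/(6LEI)  [x≤a] = -(-18)·(8/5)·1·(4²-(8/5)²-1²)/(6·4·50000) = 933/3125000 m
Superposition: y = Σ y_i = 81511/600000000 m ≈ 0.000136 m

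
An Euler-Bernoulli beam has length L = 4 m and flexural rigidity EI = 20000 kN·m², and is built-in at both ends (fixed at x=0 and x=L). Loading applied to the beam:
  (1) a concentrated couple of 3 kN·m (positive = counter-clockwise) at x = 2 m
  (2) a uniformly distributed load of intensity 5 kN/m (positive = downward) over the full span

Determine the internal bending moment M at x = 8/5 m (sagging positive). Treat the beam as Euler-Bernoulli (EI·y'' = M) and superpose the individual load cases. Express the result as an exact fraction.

Load 1 — applied couple M₀=3 kN·m at a=2 m (b=L-a=2):
  M_1 = R_Ax - M_A  [x≤a] with R_A=9/8, M_A=3/4 = (9/8)·(8/5) - (3/4) = 21/20 kN·m
Load 2 — uniform load w=5 kN/m over full span:
  M_2 = wLx/2 - wL²/12 - wx²/2 = 5·4·(8/5)/2 - 5·4²/12 - 5·(8/5)²/2 = 44/15 kN·m
Superposition: M = Σ M_i = 239/60 kN·m ≈ 3.983333 kN·m

M(8/5) = 239/60 kN·m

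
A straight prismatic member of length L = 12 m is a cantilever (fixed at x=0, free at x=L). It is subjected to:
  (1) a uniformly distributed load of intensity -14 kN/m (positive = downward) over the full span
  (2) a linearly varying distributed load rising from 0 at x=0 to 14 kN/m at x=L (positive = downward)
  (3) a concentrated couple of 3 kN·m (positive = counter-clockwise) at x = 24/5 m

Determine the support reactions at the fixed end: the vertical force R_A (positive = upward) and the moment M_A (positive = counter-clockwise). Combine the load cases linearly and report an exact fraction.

R_A = -84 kN, M_A = -339 kN·m

Load 1 — uniform load w=-14 kN/m over full span:
  R_A = wL = (-14)·12 = -168 kN
  M_A = wL²/2 = (-14)·12²/2 = -1008 kN·m
Load 2 — triangular load w₀=14 kN/m (0→w₀ over full span):
  R_A = w₀L/2 = 14·12/2 = 84 kN
  M_A = w₀L²/3 = 14·12²/3 = 672 kN·m
Load 3 — applied couple M₀=3 kN·m at a=24/5 m (b=L-a=36/5):
  R_A = 0 kN
  M_A = -M₀ = -3 kN·m
Superposition: R_A = -84 kN, M_A = -339 kN·m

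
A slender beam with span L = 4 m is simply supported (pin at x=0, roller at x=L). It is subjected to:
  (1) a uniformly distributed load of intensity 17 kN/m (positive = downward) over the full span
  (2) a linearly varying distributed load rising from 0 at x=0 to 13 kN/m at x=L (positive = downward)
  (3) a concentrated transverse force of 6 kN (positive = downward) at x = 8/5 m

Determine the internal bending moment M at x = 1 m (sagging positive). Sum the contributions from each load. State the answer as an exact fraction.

M(1) = 1489/40 kN·m

Load 1 — uniform load w=17 kN/m over full span:
  M_1 = wx(L-x)/2 = 17·1·(4-1)/2 = 51/2 kN·m
Load 2 — triangular load w₀=13 kN/m (0→w₀ over full span):
  M_2 = w₀Lx/6 - w₀x³/(6L) = 13·4·1/6 - 13·1³/(6·4) = 65/8 kN·m
Load 3 — point force P=6 kN at a=8/5 m (b=L-a=12/5):
  M_3 = Pbx/L  [x≤a] = 6·(12/5)·1/4 = 18/5 kN·m
Superposition: M = Σ M_i = 1489/40 kN·m ≈ 37.225000 kN·m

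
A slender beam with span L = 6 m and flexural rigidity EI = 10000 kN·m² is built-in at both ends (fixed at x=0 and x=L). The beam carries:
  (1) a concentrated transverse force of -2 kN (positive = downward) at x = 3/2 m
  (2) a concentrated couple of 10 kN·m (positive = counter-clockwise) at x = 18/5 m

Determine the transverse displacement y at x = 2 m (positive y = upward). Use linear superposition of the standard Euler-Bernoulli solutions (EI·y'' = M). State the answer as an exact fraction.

Load 1 — point force P=-2 kN at a=3/2 m (b=L-a=9/2):
  y_1 = -Pa²(L-x)²(3bL-(3b+a)(L-x))/(6L³EI)  [x>a] = -(-2)·(3/2)²·(6-2)²·(3·(9/2)·6-(3·(9/2)+(3/2))·(6-2))/(6·6³·10000) = 7/60000 m
Load 2 — applied couple M₀=10 kN·m at a=18/5 m (b=L-a=12/5):
  y_2 = (R_Ax³/6 - M_Ax²/2)/EI  [x≤a] with R_A=12/5, M_A=16/5 = ((12/5)·2³/6 - (16/5)·2²/2)/10000 = -1/3125 m
Superposition: y = Σ y_i = -61/300000 m ≈ -0.000203 m

y(2) = -61/300000 m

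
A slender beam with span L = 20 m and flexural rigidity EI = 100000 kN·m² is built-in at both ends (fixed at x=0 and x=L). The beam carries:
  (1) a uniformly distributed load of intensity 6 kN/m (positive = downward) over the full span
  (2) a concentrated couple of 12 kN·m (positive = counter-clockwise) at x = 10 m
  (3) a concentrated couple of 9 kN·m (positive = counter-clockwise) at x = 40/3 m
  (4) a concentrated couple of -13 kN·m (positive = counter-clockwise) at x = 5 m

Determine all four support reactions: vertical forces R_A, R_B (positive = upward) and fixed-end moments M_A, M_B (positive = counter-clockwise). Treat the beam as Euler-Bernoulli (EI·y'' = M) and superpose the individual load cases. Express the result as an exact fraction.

R_A = 9723/160 kN, M_A = 3335/16 kN·m, R_B = 9477/160 kN, M_B = -3217/16 kN·m

Load 1 — uniform load w=6 kN/m over full span:
  R_A = wL/2 = 6·20/2 = 60 kN
  M_A = wL²/12 = 6·20²/12 = 200 kN·m
  R_B = wL/2 = 6·20/2 = 60 kN
  M_B = -wL²/12 = -6·20²/12 = -200 kN·m
Load 2 — applied couple M₀=12 kN·m at a=10 m (b=L-a=10):
  R_A = 6M₀ab/L³ = 6·12·10·10/20³ = 9/10 kN
  M_A = M₀b(2a-b)/L² = 12·10·(2·10-10)/20² = 3 kN·m
  R_B = -6M₀ab/L³ = -6·12·10·10/20³ = -9/10 kN
  M_B = M₀a(2b-a)/L² = 12·10·(2·10-10)/20² = 3 kN·m
Load 3 — applied couple M₀=9 kN·m at a=40/3 m (b=L-a=20/3):
  R_A = 6M₀ab/L³ = 6·9·(40/3)·(20/3)/20³ = 3/5 kN
  M_A = M₀b(2a-b)/L² = 9·(20/3)·(2·(40/3)-(20/3))/20² = 3 kN·m
  R_B = -6M₀ab/L³ = -6·9·(40/3)·(20/3)/20³ = -3/5 kN
  M_B = M₀a(2b-a)/L² = 9·(40/3)·(2·(20/3)-(40/3))/20² = 0 kN·m
Load 4 — applied couple M₀=-13 kN·m at a=5 m (b=L-a=15):
  R_A = 6M₀ab/L³ = 6·(-13)·5·15/20³ = -117/160 kN
  M_A = M₀b(2a-b)/L² = (-13)·15·(2·5-15)/20² = 39/16 kN·m
  R_B = -6M₀ab/L³ = -6·(-13)·5·15/20³ = 117/160 kN
  M_B = M₀a(2b-a)/L² = (-13)·5·(2·15-5)/20² = -65/16 kN·m
Superposition: R_A = 9723/160 kN, M_A = 3335/16 kN·m, R_B = 9477/160 kN, M_B = -3217/16 kN·m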